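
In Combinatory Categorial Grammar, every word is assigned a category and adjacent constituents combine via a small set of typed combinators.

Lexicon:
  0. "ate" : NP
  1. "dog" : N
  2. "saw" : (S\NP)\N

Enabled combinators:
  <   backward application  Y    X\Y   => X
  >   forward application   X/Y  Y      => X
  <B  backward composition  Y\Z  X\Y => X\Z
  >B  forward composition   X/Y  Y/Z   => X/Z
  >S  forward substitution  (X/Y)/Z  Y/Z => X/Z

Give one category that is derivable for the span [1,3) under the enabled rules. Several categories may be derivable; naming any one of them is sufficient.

S\NP

[0,3] S   <
  [0,1] "ate" : NP
  [1,3] S\NP   <
    [1,2] "dog" : N
    [2,3] "saw" : (S\NP)\N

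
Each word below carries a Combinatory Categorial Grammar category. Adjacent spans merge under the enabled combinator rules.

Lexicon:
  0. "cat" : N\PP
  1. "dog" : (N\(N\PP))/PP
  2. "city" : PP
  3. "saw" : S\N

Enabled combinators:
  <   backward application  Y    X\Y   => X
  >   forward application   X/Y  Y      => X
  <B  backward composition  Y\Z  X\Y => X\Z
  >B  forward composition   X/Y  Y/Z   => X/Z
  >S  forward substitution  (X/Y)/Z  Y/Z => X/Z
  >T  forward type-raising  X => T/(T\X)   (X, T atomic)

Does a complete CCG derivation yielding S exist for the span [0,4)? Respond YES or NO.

[0,4] S   <
  [0,3] N   <
    [0,1] "cat" : N\PP
    [1,3] N\(N\PP)   >
      [1,2] "dog" : (N\(N\PP))/PP
      [2,3] "city" : PP
  [3,4] "saw" : S\N

YES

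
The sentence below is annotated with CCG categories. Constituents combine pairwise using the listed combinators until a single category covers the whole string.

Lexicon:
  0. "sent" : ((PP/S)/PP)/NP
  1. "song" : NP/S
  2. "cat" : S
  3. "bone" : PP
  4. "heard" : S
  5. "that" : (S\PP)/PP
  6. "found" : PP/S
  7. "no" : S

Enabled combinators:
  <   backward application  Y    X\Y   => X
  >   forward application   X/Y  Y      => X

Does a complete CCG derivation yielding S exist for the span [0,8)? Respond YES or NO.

[0,8] S   <
  [0,5] PP   >
    [0,4] PP/S   >
      [0,3] (PP/S)/PP   >
        [0,1] "sent" : ((PP/S)/PP)/NP
        [1,3] NP   >
          [1,2] "song" : NP/S
          [2,3] "cat" : S
      [3,4] "bone" : PP
    [4,5] "heard" : S
  [5,8] S\PP   >
    [5,6] "that" : (S\PP)/PP
    [6,8] PP   >
      [6,7] "found" : PP/S
      [7,8] "no" : S

YES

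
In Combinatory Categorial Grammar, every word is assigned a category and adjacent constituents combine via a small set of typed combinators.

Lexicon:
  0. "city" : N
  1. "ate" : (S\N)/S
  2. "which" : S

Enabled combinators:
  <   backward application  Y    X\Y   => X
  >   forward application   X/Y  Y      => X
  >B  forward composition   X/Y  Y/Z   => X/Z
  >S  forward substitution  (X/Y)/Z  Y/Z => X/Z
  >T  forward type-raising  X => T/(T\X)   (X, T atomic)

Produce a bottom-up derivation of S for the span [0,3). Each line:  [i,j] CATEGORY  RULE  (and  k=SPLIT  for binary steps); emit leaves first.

[0,1] N  lex  "city"
[0,1] S/(S\N)  >T
[1,2] (S\N)/S  lex  "ate"
[2,3] S  lex  "which"
[1,3] S\N  >  k=2
[0,3] S  >  k=1

[0,3] S   >
  [0,1] S/(S\N)   >T
    [0,1] "city" : N
  [1,3] S\N   >
    [1,2] "ate" : (S\N)/S
    [2,3] "which" : S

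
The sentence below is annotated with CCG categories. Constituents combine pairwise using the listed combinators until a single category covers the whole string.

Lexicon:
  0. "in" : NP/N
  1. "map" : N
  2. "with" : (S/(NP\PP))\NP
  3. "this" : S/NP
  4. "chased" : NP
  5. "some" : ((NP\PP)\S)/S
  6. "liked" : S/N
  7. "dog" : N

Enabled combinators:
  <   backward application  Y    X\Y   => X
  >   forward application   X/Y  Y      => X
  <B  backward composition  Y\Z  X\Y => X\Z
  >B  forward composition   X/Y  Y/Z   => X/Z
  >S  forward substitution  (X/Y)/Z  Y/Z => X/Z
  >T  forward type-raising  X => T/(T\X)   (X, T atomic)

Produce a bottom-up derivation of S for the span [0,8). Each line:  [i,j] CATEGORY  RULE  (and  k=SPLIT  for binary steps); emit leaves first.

[0,1] NP/N  lex  "in"
[1,2] N  lex  "map"
[0,2] NP  >  k=1
[2,3] (S/(NP\PP))\NP  lex  "with"
[0,3] S/(NP\PP)  <  k=2
[3,4] S/NP  lex  "this"
[4,5] NP  lex  "chased"
[3,5] S  >  k=4
[5,6] ((NP\PP)\S)/S  lex  "some"
[6,7] S/N  lex  "liked"
[7,8] N  lex  "dog"
[6,8] S  >  k=7
[5,8] (NP\PP)\S  >  k=6
[3,8] NP\PP  <  k=5
[0,8] S  >  k=3

[0,8] S   >
  [0,3] S/(NP\PP)   <
    [0,2] NP   >
      [0,1] "in" : NP/N
      [1,2] "map" : N
    [2,3] "with" : (S/(NP\PP))\NP
  [3,8] NP\PP   <
    [3,5] S   >
      [3,4] "this" : S/NP
      [4,5] "chased" : NP
    [5,8] (NP\PP)\S   >
      [5,6] "some" : ((NP\PP)\S)/S
      [6,8] S   >
        [6,7] "liked" : S/N
        [7,8] "dog" : N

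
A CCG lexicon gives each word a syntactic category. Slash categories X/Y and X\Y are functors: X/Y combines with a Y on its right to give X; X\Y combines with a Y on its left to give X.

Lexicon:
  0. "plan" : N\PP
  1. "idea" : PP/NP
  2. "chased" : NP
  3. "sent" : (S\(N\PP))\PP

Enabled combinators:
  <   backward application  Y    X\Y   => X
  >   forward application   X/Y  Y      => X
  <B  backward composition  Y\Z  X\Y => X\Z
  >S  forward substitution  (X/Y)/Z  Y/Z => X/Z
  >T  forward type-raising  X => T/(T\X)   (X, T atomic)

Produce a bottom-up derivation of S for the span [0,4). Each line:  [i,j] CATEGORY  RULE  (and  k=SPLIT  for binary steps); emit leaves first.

[0,4] S   <
  [0,1] "plan" : N\PP
  [1,4] S\(N\PP)   <
    [1,3] PP   >
      [1,2] "idea" : PP/NP
      [2,3] "chased" : NP
    [3,4] "sent" : (S\(N\PP))\PP

[0,1] N\PP  lex  "plan"
[1,2] PP/NP  lex  "idea"
[2,3] NP  lex  "chased"
[1,3] PP  >  k=2
[3,4] (S\(N\PP))\PP  lex  "sent"
[1,4] S\(N\PP)  <  k=3
[0,4] S  <  k=1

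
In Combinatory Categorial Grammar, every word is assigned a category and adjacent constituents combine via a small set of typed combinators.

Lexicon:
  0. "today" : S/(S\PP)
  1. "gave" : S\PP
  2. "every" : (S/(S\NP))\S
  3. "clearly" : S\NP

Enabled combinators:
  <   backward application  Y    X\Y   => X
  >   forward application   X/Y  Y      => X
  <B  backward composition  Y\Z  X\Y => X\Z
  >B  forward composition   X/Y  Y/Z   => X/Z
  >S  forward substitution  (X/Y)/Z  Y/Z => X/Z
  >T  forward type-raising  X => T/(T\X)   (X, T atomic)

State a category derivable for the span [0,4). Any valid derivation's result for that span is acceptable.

[0,4] S   >
  [0,3] S/(S\NP)   <
    [0,2] S   >
      [0,1] "today" : S/(S\PP)
      [1,2] "gave" : S\PP
    [2,3] "every" : (S/(S\NP))\S
  [3,4] "clearly" : S\NP

S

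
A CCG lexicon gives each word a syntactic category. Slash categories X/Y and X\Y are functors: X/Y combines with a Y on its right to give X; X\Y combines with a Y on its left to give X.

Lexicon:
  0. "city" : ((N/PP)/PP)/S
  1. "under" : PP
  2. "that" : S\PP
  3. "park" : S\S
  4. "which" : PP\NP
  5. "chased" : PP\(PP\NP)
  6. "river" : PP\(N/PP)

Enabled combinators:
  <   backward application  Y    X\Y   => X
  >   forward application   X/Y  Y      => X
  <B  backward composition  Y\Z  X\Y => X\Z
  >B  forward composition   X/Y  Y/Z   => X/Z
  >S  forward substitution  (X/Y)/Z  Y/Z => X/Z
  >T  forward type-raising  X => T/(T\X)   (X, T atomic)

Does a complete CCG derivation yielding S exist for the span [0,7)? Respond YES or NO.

((N/PP)/PP)/S PP S\PP S\S PP\NP PP\(PP\NP) PP\(N/PP)
CKY chart[0,7] = {N/(N\PP), NP/(NP\PP), PP, PP/(PP\PP), S/(S\PP)}; S ∉ chart

NO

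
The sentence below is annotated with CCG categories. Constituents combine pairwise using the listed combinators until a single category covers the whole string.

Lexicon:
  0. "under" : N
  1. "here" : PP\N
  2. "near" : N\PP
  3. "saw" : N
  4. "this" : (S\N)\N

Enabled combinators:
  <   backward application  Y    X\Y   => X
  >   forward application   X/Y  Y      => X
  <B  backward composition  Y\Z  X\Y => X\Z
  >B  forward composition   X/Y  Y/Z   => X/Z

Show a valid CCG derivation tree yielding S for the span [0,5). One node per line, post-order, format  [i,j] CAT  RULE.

[0,1] N  lex  "under"
[1,2] PP\N  lex  "here"
[0,2] PP  <  k=1
[2,3] N\PP  lex  "near"
[3,4] N  lex  "saw"
[4,5] (S\N)\N  lex  "this"
[3,5] S\N  <  k=4
[2,5] S\PP  <B  k=3
[0,5] S  <  k=2

[0,5] S   <
  [0,2] PP   <
    [0,1] "under" : N
    [1,2] "here" : PP\N
  [2,5] S\PP   <B
    [2,3] "near" : N\PP
    [3,5] S\N   <
      [3,4] "saw" : N
      [4,5] "this" : (S\N)\N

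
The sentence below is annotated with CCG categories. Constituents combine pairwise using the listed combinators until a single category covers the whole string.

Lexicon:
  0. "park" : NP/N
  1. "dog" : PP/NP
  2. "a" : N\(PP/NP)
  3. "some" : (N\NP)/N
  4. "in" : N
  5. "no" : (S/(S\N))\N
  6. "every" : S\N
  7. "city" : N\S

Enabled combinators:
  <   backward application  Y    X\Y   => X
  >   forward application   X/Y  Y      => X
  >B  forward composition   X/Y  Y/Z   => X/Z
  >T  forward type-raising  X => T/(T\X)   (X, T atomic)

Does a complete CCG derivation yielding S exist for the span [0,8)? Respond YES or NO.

NP/N PP/NP N\(PP/NP) (N\NP)/N N (S/(S\N))\N S\N N\S
CKY chart[0,8] = {N, N/(N\N), NP/(NP\N), PP/(PP\N), S/(S\N)}; S ∉ chart

NO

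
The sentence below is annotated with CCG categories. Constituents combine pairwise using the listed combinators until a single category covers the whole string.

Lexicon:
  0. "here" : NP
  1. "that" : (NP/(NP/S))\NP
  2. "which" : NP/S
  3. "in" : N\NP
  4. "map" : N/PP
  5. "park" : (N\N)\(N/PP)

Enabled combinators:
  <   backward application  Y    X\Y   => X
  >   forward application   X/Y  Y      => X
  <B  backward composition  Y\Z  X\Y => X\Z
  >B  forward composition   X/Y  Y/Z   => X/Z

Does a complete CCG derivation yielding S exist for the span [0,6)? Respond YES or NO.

NP (NP/(NP/S))\NP NP/S N\NP N/PP (N\N)\(N/PP)
CKY chart[0,6] = {N}; S ∉ chart

NO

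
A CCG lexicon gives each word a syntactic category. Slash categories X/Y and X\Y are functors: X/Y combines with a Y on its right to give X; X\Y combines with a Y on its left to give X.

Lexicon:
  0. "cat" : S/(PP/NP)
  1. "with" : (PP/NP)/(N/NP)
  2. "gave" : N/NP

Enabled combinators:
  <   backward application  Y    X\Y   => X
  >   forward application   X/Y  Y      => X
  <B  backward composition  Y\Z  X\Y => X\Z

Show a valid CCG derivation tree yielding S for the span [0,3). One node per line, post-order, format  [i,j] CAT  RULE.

[0,3] S   >
  [0,1] "cat" : S/(PP/NP)
  [1,3] PP/NP   >
    [1,2] "with" : (PP/NP)/(N/NP)
    [2,3] "gave" : N/NP

[0,1] S/(PP/NP)  lex  "cat"
[1,2] (PP/NP)/(N/NP)  lex  "with"
[2,3] N/NP  lex  "gave"
[1,3] PP/NP  >  k=2
[0,3] S  >  k=1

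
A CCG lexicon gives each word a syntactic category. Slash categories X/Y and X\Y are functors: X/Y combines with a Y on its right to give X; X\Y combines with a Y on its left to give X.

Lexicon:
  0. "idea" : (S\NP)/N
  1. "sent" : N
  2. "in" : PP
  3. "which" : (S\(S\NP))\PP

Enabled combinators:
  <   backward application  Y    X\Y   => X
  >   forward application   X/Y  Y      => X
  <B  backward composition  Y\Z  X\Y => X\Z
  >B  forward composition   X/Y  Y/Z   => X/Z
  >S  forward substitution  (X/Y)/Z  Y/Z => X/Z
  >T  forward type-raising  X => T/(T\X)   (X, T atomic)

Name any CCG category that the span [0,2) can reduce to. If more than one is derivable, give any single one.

S\NP

[0,4] S   <
  [0,2] S\NP   >
    [0,1] "idea" : (S\NP)/N
    [1,2] "sent" : N
  [2,4] S\(S\NP)   <
    [2,3] "in" : PP
    [3,4] "which" : (S\(S\NP))\PP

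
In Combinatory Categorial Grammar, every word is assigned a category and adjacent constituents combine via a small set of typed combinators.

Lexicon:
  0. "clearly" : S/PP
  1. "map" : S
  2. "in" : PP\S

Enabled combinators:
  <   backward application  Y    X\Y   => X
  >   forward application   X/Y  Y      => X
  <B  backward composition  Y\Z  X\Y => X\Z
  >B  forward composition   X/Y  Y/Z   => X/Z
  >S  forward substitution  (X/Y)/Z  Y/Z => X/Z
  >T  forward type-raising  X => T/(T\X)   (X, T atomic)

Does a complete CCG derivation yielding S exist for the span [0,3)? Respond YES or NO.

YES

[0,3] S   >
  [0,1] "clearly" : S/PP
  [1,3] PP   >
    [1,2] PP/(PP\S)   >T
      [1,2] "map" : S
    [2,3] "in" : PP\S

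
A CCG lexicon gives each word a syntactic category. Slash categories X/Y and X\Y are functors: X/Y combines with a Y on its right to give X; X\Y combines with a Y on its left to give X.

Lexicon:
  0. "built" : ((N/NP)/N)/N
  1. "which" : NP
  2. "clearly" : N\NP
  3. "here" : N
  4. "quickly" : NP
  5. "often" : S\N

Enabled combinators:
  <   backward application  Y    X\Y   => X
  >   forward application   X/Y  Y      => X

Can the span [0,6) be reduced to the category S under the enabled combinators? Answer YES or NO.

[0,6] S   <
  [0,5] N   >
    [0,4] N/NP   >
      [0,3] (N/NP)/N   >
        [0,1] "built" : ((N/NP)/N)/N
        [1,3] N   <
          [1,2] "which" : NP
          [2,3] "clearly" : N\NP
      [3,4] "here" : N
    [4,5] "quickly" : NP
  [5,6] "often" : S\N

YES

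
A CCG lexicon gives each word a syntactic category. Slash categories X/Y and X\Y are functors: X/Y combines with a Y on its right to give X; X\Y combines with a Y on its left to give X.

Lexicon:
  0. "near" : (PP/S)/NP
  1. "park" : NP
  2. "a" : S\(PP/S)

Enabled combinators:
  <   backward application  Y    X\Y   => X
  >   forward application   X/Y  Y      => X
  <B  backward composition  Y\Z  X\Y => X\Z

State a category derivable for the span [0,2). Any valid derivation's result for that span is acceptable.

PP/S

[0,3] S   <
  [0,2] PP/S   >
    [0,1] "near" : (PP/S)/NP
    [1,2] "park" : NP
  [2,3] "a" : S\(PP/S)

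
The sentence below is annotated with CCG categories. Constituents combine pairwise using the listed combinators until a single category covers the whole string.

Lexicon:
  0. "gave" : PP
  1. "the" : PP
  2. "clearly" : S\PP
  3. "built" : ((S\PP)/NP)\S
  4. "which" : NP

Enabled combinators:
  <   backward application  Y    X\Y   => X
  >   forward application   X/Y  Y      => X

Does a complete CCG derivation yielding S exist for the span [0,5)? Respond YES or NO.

[0,5] S   <
  [0,1] "gave" : PP
  [1,5] S\PP   >
    [1,4] (S\PP)/NP   <
      [1,3] S   <
        [1,2] "the" : PP
        [2,3] "clearly" : S\PP
      [3,4] "built" : ((S\PP)/NP)\S
    [4,5] "which" : NP

YES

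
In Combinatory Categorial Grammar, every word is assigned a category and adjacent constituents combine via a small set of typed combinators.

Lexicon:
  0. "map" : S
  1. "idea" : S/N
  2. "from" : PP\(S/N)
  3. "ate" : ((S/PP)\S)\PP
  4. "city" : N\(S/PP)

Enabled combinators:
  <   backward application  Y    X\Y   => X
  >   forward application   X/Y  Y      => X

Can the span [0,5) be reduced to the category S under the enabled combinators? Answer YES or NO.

S S/N PP\(S/N) ((S/PP)\S)\PP N\(S/PP)
CKY chart[0,5] = {N}; S ∉ chart

NO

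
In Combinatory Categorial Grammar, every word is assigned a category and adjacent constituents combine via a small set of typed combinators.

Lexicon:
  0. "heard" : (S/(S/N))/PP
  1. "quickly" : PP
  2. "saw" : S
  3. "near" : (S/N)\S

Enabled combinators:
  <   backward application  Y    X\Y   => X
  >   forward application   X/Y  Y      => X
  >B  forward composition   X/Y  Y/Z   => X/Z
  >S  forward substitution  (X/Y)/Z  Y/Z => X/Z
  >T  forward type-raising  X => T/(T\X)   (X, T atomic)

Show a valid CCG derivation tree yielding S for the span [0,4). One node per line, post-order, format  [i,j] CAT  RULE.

[0,4] S   >
  [0,2] S/(S/N)   >
    [0,1] "heard" : (S/(S/N))/PP
    [1,2] "quickly" : PP
  [2,4] S/N   <
    [2,3] "saw" : S
    [3,4] "near" : (S/N)\S

[0,1] (S/(S/N))/PP  lex  "heard"
[1,2] PP  lex  "quickly"
[0,2] S/(S/N)  >  k=1
[2,3] S  lex  "saw"
[3,4] (S/N)\S  lex  "near"
[2,4] S/N  <  k=3
[0,4] S  >  k=2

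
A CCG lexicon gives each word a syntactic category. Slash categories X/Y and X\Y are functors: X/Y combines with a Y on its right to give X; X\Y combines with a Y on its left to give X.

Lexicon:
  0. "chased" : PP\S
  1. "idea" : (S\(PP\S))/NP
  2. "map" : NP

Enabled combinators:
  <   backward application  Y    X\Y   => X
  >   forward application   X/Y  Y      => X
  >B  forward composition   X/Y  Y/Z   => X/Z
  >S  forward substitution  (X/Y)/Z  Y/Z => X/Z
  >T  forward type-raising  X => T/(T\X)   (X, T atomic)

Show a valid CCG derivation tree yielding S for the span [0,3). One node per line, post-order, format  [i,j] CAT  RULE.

[0,1] PP\S  lex  "chased"
[1,2] (S\(PP\S))/NP  lex  "idea"
[2,3] NP  lex  "map"
[1,3] S\(PP\S)  >  k=2
[0,3] S  <  k=1

[0,3] S   <
  [0,1] "chased" : PP\S
  [1,3] S\(PP\S)   >
    [1,2] "idea" : (S\(PP\S))/NP
    [2,3] "map" : NP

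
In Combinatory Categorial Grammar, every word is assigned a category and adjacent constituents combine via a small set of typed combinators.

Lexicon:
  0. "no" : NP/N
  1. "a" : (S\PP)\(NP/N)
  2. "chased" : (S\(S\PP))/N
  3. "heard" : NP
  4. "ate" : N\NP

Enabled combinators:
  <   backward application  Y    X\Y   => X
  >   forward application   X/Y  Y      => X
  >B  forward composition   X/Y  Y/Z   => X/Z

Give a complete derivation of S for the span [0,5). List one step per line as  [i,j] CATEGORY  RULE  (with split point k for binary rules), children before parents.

[0,5] S   <
  [0,2] S\PP   <
    [0,1] "no" : NP/N
    [1,2] "a" : (S\PP)\(NP/N)
  [2,5] S\(S\PP)   >
    [2,3] "chased" : (S\(S\PP))/N
    [3,5] N   <
      [3,4] "heard" : NP
      [4,5] "ate" : N\NP

[0,1] NP/N  lex  "no"
[1,2] (S\PP)\(NP/N)  lex  "a"
[0,2] S\PP  <  k=1
[2,3] (S\(S\PP))/N  lex  "chased"
[3,4] NP  lex  "heard"
[4,5] N\NP  lex  "ate"
[3,5] N  <  k=4
[2,5] S\(S\PP)  >  k=3
[0,5] S  <  k=2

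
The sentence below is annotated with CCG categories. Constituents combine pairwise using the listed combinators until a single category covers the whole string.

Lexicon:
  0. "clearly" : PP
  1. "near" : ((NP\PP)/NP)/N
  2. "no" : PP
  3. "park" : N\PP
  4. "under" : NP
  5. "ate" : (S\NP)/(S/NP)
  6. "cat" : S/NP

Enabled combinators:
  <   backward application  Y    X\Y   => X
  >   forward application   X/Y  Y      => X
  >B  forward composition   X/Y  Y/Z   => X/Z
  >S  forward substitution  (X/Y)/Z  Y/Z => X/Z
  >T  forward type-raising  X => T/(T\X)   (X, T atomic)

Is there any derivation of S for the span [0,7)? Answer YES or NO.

YES

[0,7] S   <
  [0,5] NP   >
    [0,1] NP/(NP\PP)   >T
      [0,1] "clearly" : PP
    [1,5] NP\PP   >
      [1,4] (NP\PP)/NP   >
        [1,2] "near" : ((NP\PP)/NP)/N
        [2,4] N   >
          [2,3] N/(N\PP)   >T
            [2,3] "no" : PP
          [3,4] "park" : N\PP
      [4,5] "under" : NP
  [5,7] S\NP   >
    [5,6] "ate" : (S\NP)/(S/NP)
    [6,7] "cat" : S/NP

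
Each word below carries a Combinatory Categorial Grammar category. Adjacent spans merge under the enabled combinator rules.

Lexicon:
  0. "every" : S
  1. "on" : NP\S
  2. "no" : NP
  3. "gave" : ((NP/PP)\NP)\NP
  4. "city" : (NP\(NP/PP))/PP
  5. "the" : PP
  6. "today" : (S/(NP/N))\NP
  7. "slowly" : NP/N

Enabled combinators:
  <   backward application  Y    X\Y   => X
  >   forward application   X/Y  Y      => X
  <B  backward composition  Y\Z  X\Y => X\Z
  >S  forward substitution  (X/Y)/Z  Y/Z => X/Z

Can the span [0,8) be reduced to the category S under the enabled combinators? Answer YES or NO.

[0,8] S   >
  [0,7] S/(NP/N)   <
    [0,6] NP   <
      [0,4] NP/PP   <
        [0,2] NP   <
          [0,1] "every" : S
          [1,2] "on" : NP\S
        [2,4] (NP/PP)\NP   <
          [2,3] "no" : NP
          [3,4] "gave" : ((NP/PP)\NP)\NP
      [4,6] NP\(NP/PP)   >
        [4,5] "city" : (NP\(NP/PP))/PP
        [5,6] "the" : PP
    [6,7] "today" : (S/(NP/N))\NP
  [7,8] "slowly" : NP/N

YES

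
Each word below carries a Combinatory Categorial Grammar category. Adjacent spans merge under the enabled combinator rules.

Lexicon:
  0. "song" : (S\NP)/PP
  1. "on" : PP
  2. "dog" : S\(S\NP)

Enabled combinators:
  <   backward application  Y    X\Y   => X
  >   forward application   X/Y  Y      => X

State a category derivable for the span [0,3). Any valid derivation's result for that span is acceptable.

S

[0,3] S   <
  [0,2] S\NP   >
    [0,1] "song" : (S\NP)/PP
    [1,2] "on" : PP
  [2,3] "dog" : S\(S\NP)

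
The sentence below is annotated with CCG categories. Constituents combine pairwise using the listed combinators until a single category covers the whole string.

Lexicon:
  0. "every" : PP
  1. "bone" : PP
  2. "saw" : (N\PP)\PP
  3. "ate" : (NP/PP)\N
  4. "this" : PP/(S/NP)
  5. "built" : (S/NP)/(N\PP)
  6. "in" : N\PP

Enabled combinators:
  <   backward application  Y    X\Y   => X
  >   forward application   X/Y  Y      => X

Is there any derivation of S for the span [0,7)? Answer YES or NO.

PP PP (N\PP)\PP (NP/PP)\N PP/(S/NP) (S/NP)/(N\PP) N\PP
CKY chart[0,7] = {NP}; S ∉ chart

NO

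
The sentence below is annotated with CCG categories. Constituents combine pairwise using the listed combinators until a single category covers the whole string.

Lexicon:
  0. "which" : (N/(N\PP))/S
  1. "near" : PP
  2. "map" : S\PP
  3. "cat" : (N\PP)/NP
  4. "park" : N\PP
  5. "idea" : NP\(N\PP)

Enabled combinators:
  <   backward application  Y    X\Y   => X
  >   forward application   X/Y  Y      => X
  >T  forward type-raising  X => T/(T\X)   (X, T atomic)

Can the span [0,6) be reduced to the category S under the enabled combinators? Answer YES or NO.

(N/(N\PP))/S PP S\PP (N\PP)/NP N\PP NP\(N\PP)
CKY chart[0,6] = {N, N/(N\N), NP/(NP\N), PP/(PP\N), S/(S\N)}; S ∉ chart

NO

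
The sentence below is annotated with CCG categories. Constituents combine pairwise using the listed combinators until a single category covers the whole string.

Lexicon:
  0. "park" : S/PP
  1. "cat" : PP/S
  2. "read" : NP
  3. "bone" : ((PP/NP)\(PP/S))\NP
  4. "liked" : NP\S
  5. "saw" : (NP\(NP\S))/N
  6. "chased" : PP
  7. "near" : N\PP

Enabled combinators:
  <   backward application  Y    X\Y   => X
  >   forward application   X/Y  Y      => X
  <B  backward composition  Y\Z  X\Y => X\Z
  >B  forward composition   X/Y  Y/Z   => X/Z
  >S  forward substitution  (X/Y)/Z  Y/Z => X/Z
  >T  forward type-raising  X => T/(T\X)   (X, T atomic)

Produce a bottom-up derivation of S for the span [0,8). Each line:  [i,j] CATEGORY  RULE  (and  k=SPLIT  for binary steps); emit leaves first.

[0,1] S/PP  lex  "park"
[1,2] PP/S  lex  "cat"
[2,3] NP  lex  "read"
[3,4] ((PP/NP)\(PP/S))\NP  lex  "bone"
[2,4] (PP/NP)\(PP/S)  <  k=3
[1,4] PP/NP  <  k=2
[4,5] NP\S  lex  "liked"
[5,6] (NP\(NP\S))/N  lex  "saw"
[6,7] PP  lex  "chased"
[7,8] N\PP  lex  "near"
[6,8] N  <  k=7
[5,8] NP\(NP\S)  >  k=6
[4,8] NP  <  k=5
[1,8] PP  >  k=4
[0,8] S  >  k=1

[0,8] S   >
  [0,1] "park" : S/PP
  [1,8] PP   >
    [1,4] PP/NP   <
      [1,2] "cat" : PP/S
      [2,4] (PP/NP)\(PP/S)   <
        [2,3] "read" : NP
        [3,4] "bone" : ((PP/NP)\(PP/S))\NP
    [4,8] NP   <
      [4,5] "liked" : NP\S
      [5,8] NP\(NP\S)   >
        [5,6] "saw" : (NP\(NP\S))/N
        [6,8] N   <
          [6,7] "chased" : PP
          [7,8] "near" : N\PP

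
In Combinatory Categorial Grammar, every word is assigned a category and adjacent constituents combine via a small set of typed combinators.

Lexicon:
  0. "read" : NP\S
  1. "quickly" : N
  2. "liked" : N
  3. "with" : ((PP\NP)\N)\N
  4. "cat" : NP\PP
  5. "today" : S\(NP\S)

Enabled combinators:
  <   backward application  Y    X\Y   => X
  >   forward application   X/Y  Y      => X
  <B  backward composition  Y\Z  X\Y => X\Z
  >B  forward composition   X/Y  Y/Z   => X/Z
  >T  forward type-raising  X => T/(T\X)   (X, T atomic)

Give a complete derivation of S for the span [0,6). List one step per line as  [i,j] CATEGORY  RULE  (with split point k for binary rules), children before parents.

[0,6] S   <
  [0,5] NP\S   <B
    [0,1] "read" : NP\S
    [1,5] NP\NP   <B
      [1,4] PP\NP   <
        [1,2] "quickly" : N
        [2,4] (PP\NP)\N   <
          [2,3] "liked" : N
          [3,4] "with" : ((PP\NP)\N)\N
      [4,5] "cat" : NP\PP
  [5,6] "today" : S\(NP\S)

[0,1] NP\S  lex  "read"
[1,2] N  lex  "quickly"
[2,3] N  lex  "liked"
[3,4] ((PP\NP)\N)\N  lex  "with"
[2,4] (PP\NP)\N  <  k=3
[1,4] PP\NP  <  k=2
[4,5] NP\PP  lex  "cat"
[1,5] NP\NP  <B  k=4
[0,5] NP\S  <B  k=1
[5,6] S\(NP\S)  lex  "today"
[0,6] S  <  k=5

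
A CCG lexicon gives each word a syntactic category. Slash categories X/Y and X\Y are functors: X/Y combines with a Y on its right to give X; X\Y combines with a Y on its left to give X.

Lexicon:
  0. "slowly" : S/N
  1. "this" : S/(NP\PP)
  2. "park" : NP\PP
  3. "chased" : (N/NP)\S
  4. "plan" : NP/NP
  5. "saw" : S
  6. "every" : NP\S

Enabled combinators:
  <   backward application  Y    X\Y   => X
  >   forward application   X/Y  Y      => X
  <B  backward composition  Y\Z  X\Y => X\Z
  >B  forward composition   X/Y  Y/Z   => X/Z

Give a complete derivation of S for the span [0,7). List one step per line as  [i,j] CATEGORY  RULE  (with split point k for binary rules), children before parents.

[0,7] S   >
  [0,5] S/NP   >B
    [0,1] "slowly" : S/N
    [1,5] N/NP   >B
      [1,4] N/NP   <
        [1,3] S   >
          [1,2] "this" : S/(NP\PP)
          [2,3] "park" : NP\PP
        [3,4] "chased" : (N/NP)\S
      [4,5] "plan" : NP/NP
  [5,7] NP   <
    [5,6] "saw" : S
    [6,7] "every" : NP\S

[0,1] S/N  lex  "slowly"
[1,2] S/(NP\PP)  lex  "this"
[2,3] NP\PP  lex  "park"
[1,3] S  >  k=2
[3,4] (N/NP)\S  lex  "chased"
[1,4] N/NP  <  k=3
[4,5] NP/NP  lex  "plan"
[1,5] N/NP  >B  k=4
[0,5] S/NP  >B  k=1
[5,6] S  lex  "saw"
[6,7] NP\S  lex  "every"
[5,7] NP  <  k=6
[0,7] S  >  k=5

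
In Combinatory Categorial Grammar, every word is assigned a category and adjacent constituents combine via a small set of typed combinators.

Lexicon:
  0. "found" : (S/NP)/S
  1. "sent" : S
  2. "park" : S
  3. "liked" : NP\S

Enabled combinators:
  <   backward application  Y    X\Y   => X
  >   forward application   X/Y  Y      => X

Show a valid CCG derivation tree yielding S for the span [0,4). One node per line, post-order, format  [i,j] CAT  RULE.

[0,1] (S/NP)/S  lex  "found"
[1,2] S  lex  "sent"
[0,2] S/NP  >  k=1
[2,3] S  lex  "park"
[3,4] NP\S  lex  "liked"
[2,4] NP  <  k=3
[0,4] S  >  k=2

[0,4] S   >
  [0,2] S/NP   >
    [0,1] "found" : (S/NP)/S
    [1,2] "sent" : S
  [2,4] NP   <
    [2,3] "park" : S
    [3,4] "liked" : NP\S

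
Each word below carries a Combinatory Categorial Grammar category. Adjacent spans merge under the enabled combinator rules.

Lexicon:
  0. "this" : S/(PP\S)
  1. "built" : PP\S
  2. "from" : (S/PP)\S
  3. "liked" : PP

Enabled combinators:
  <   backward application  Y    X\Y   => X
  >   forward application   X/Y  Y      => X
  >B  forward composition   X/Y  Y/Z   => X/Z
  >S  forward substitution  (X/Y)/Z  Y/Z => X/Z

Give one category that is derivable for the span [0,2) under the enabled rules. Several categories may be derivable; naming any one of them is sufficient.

S

[0,4] S   >
  [0,3] S/PP   <
    [0,2] S   >
      [0,1] "this" : S/(PP\S)
      [1,2] "built" : PP\S
    [2,3] "from" : (S/PP)\S
  [3,4] "liked" : PP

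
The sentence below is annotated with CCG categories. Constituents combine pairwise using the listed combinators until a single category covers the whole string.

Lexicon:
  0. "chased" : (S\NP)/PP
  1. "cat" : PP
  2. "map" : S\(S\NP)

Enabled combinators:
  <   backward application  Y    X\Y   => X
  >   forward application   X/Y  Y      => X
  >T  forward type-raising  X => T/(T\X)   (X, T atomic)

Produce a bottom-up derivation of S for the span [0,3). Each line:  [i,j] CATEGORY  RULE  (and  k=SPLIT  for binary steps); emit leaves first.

[0,3] S   <
  [0,2] S\NP   >
    [0,1] "chased" : (S\NP)/PP
    [1,2] "cat" : PP
  [2,3] "map" : S\(S\NP)

[0,1] (S\NP)/PP  lex  "chased"
[1,2] PP  lex  "cat"
[0,2] S\NP  >  k=1
[2,3] S\(S\NP)  lex  "map"
[0,3] S  <  k=2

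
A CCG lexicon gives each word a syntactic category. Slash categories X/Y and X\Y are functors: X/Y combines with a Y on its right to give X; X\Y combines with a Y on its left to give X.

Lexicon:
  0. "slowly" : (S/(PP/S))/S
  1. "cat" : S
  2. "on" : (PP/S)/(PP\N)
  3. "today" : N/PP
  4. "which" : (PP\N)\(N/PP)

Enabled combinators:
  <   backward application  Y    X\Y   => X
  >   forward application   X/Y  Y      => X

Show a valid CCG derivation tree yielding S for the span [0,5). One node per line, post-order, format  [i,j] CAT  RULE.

[0,5] S   >
  [0,2] S/(PP/S)   >
    [0,1] "slowly" : (S/(PP/S))/S
    [1,2] "cat" : S
  [2,5] PP/S   >
    [2,3] "on" : (PP/S)/(PP\N)
    [3,5] PP\N   <
      [3,4] "today" : N/PP
      [4,5] "which" : (PP\N)\(N/PP)

[0,1] (S/(PP/S))/S  lex  "slowly"
[1,2] S  lex  "cat"
[0,2] S/(PP/S)  >  k=1
[2,3] (PP/S)/(PP\N)  lex  "on"
[3,4] N/PP  lex  "today"
[4,5] (PP\N)\(N/PP)  lex  "which"
[3,5] PP\N  <  k=4
[2,5] PP/S  >  k=3
[0,5] S  >  k=2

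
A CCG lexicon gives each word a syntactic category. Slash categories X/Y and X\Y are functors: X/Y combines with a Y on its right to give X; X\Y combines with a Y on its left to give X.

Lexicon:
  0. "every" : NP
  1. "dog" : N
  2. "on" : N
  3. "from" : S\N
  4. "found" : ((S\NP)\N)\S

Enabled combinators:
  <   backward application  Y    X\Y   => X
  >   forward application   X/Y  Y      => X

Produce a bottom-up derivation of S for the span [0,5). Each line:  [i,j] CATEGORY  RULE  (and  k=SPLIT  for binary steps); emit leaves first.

[0,1] NP  lex  "every"
[1,2] N  lex  "dog"
[2,3] N  lex  "on"
[3,4] S\N  lex  "from"
[2,4] S  <  k=3
[4,5] ((S\NP)\N)\S  lex  "found"
[2,5] (S\NP)\N  <  k=4
[1,5] S\NP  <  k=2
[0,5] S  <  k=1

[0,5] S   <
  [0,1] "every" : NP
  [1,5] S\NP   <
    [1,2] "dog" : N
    [2,5] (S\NP)\N   <
      [2,4] S   <
        [2,3] "on" : N
        [3,4] "from" : S\N
      [4,5] "found" : ((S\NP)\N)\S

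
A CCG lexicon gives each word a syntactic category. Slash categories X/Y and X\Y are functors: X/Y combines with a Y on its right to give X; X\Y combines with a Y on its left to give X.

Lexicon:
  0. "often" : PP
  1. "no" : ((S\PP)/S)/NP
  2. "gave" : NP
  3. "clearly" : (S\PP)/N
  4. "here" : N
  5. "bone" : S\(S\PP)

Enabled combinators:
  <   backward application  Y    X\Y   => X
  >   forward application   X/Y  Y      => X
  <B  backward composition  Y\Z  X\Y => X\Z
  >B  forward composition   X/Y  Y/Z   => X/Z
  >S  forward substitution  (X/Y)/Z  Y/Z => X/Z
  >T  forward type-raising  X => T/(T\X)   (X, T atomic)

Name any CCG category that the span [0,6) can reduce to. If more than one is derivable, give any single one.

S

[0,6] S   <
  [0,1] "often" : PP
  [1,6] S\PP   >
    [1,3] (S\PP)/S   >
      [1,2] "no" : ((S\PP)/S)/NP
      [2,3] "gave" : NP
    [3,6] S   <
      [3,5] S\PP   >
        [3,4] "clearly" : (S\PP)/N
        [4,5] "here" : N
      [5,6] "bone" : S\(S\PP)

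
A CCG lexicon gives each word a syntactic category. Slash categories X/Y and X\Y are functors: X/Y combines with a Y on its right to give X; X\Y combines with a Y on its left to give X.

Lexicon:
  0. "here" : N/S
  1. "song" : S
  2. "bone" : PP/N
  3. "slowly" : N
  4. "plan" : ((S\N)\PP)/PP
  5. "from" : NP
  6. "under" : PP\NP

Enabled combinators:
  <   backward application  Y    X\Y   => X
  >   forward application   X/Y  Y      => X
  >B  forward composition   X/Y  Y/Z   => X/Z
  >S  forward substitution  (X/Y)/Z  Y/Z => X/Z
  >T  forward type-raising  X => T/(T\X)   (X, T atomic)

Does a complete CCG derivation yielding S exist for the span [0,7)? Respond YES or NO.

YES

[0,7] S   <
  [0,2] N   >
    [0,1] "here" : N/S
    [1,2] "song" : S
  [2,7] S\N   <
    [2,4] PP   >
      [2,3] "bone" : PP/N
      [3,4] "slowly" : N
    [4,7] (S\N)\PP   >
      [4,5] "plan" : ((S\N)\PP)/PP
      [5,7] PP   >
        [5,6] PP/(PP\NP)   >T
          [5,6] "from" : NP
        [6,7] "under" : PP\NP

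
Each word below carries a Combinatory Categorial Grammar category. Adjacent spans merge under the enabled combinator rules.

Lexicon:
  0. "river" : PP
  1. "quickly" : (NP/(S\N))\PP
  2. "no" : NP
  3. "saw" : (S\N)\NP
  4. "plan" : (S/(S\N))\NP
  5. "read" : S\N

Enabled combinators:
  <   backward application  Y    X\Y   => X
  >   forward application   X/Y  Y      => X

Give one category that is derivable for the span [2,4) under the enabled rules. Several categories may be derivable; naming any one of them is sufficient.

[0,6] S   >
  [0,5] S/(S\N)   <
    [0,4] NP   >
      [0,2] NP/(S\N)   <
        [0,1] "river" : PP
        [1,2] "quickly" : (NP/(S\N))\PP
      [2,4] S\N   <
        [2,3] "no" : NP
        [3,4] "saw" : (S\N)\NP
    [4,5] "plan" : (S/(S\N))\NP
  [5,6] "read" : S\N

S\N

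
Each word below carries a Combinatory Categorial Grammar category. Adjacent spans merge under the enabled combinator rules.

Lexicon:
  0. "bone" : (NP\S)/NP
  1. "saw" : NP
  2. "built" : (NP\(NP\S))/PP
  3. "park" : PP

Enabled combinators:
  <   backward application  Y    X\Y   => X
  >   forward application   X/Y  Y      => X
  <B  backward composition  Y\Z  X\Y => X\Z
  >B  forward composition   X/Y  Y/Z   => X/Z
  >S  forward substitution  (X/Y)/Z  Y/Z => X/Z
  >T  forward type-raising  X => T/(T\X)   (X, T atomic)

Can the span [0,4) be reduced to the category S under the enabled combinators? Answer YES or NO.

NO

(NP\S)/NP NP (NP\(NP\S))/PP PP
CKY chart[0,4] = {N/(N\NP), NP, NP/(NP\NP), PP/(PP\NP), S/(S\NP)}; S ∉ chart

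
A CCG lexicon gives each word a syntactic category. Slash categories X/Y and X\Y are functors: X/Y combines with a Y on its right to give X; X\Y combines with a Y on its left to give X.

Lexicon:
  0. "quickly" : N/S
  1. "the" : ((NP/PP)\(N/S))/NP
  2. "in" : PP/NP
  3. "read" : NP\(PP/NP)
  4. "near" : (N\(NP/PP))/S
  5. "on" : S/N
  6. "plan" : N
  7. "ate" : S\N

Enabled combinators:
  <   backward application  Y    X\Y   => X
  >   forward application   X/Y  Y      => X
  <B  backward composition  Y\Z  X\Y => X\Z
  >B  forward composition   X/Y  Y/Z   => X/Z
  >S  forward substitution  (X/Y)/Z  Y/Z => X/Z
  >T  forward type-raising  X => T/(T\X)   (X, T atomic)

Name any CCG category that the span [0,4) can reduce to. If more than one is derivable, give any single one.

[0,8] S   <
  [0,7] N   <
    [0,4] NP/PP   <
      [0,1] "quickly" : N/S
      [1,4] (NP/PP)\(N/S)   >
        [1,2] "the" : ((NP/PP)\(N/S))/NP
        [2,4] NP   <
          [2,3] "in" : PP/NP
          [3,4] "read" : NP\(PP/NP)
    [4,7] N\(NP/PP)   >
      [4,5] "near" : (N\(NP/PP))/S
      [5,7] S   >
        [5,6] "on" : S/N
        [6,7] "plan" : N
  [7,8] "ate" : S\N

NP/PP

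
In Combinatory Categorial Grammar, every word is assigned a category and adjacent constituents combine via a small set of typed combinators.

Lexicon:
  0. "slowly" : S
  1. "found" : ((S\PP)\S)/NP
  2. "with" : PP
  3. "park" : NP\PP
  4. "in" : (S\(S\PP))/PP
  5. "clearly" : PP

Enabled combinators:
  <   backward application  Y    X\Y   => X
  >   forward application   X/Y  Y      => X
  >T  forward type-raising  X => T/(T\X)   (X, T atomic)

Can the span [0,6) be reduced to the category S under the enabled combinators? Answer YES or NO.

YES

[0,6] S   <
  [0,4] S\PP   <
    [0,1] "slowly" : S
    [1,4] (S\PP)\S   >
      [1,2] "found" : ((S\PP)\S)/NP
      [2,4] NP   >
        [2,3] NP/(NP\PP)   >T
          [2,3] "with" : PP
        [3,4] "park" : NP\PP
  [4,6] S\(S\PP)   >
    [4,5] "in" : (S\(S\PP))/PP
    [5,6] "clearly" : PP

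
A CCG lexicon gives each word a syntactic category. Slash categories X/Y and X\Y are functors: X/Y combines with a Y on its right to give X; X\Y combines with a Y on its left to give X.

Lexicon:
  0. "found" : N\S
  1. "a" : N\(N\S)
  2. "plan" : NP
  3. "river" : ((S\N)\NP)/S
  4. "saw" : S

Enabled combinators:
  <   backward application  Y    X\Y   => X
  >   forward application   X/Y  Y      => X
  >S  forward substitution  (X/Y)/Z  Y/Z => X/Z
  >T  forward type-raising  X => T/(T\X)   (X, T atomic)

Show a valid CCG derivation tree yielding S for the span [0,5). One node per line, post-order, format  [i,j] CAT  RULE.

[0,5] S   <
  [0,2] N   <
    [0,1] "found" : N\S
    [1,2] "a" : N\(N\S)
  [2,5] S\N   <
    [2,3] "plan" : NP
    [3,5] (S\N)\NP   >
      [3,4] "river" : ((S\N)\NP)/S
      [4,5] "saw" : S

[0,1] N\S  lex  "found"
[1,2] N\(N\S)  lex  "a"
[0,2] N  <  k=1
[2,3] NP  lex  "plan"
[3,4] ((S\N)\NP)/S  lex  "river"
[4,5] S  lex  "saw"
[3,5] (S\N)\NP  >  k=4
[2,5] S\N  <  k=3
[0,5] S  <  k=2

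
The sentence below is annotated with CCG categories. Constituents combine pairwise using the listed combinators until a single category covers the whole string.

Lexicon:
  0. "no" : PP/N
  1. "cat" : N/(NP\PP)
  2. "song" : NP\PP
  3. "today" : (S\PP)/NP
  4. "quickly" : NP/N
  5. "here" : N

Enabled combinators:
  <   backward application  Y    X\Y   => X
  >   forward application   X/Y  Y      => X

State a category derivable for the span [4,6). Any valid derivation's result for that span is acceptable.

NP

[0,6] S   <
  [0,3] PP   >
    [0,1] "no" : PP/N
    [1,3] N   >
      [1,2] "cat" : N/(NP\PP)
      [2,3] "song" : NP\PP
  [3,6] S\PP   >
    [3,4] "today" : (S\PP)/NP
    [4,6] NP   >
      [4,5] "quickly" : NP/N
      [5,6] "here" : N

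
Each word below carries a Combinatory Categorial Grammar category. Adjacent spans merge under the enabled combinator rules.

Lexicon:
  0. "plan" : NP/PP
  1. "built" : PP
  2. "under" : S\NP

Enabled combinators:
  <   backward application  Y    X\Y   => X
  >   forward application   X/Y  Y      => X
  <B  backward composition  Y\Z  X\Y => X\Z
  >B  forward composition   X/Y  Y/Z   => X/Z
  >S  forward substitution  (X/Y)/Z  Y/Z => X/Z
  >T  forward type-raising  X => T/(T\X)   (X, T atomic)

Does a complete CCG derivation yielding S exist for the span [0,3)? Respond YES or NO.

YES

[0,3] S   <
  [0,2] NP   >
    [0,1] "plan" : NP/PP
    [1,2] "built" : PP
  [2,3] "under" : S\NP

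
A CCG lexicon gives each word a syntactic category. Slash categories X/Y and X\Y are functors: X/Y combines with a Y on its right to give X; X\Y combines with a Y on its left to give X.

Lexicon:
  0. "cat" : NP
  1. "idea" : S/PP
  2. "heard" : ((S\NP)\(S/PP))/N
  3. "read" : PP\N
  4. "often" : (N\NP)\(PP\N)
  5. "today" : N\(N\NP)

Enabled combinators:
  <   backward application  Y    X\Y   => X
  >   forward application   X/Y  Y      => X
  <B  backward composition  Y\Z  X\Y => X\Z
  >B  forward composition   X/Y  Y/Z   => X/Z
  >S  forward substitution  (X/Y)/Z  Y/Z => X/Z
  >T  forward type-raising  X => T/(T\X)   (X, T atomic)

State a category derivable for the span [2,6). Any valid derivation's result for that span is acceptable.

[0,6] S   <
  [0,1] "cat" : NP
  [1,6] S\NP   <
    [1,2] "idea" : S/PP
    [2,6] (S\NP)\(S/PP)   >
      [2,3] "heard" : ((S\NP)\(S/PP))/N
      [3,6] N   <
        [3,5] N\NP   <
          [3,4] "read" : PP\N
          [4,5] "often" : (N\NP)\(PP\N)
        [5,6] "today" : N\(N\NP)

(S\NP)\(S/PP)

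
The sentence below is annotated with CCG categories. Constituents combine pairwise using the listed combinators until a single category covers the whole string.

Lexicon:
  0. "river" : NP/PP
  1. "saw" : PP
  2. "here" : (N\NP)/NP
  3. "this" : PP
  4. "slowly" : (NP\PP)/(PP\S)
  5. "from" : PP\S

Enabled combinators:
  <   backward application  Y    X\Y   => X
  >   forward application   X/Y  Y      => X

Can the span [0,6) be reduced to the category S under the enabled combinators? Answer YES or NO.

NP/PP PP (N\NP)/NP PP (NP\PP)/(PP\S) PP\S
CKY chart[0,6] = {N}; S ∉ chart

NO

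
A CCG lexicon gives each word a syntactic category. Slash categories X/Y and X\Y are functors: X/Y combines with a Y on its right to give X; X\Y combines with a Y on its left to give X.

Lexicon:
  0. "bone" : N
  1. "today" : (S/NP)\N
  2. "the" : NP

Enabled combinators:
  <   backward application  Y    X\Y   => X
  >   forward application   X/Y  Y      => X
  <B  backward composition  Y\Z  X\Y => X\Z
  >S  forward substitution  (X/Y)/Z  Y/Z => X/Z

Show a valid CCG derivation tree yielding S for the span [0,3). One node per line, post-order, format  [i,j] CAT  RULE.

[0,3] S   >
  [0,2] S/NP   <
    [0,1] "bone" : N
    [1,2] "today" : (S/NP)\N
  [2,3] "the" : NP

[0,1] N  lex  "bone"
[1,2] (S/NP)\N  lex  "today"
[0,2] S/NP  <  k=1
[2,3] NP  lex  "the"
[0,3] S  >  k=2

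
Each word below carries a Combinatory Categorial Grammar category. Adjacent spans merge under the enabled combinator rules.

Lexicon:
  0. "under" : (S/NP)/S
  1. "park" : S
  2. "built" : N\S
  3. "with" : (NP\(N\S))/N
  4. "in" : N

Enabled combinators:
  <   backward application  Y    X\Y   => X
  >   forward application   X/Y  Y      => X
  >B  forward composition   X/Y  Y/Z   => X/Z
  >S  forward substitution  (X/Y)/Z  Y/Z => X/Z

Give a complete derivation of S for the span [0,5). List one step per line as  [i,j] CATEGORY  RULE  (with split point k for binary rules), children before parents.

[0,1] (S/NP)/S  lex  "under"
[1,2] S  lex  "park"
[0,2] S/NP  >  k=1
[2,3] N\S  lex  "built"
[3,4] (NP\(N\S))/N  lex  "with"
[4,5] N  lex  "in"
[3,5] NP\(N\S)  >  k=4
[2,5] NP  <  k=3
[0,5] S  >  k=2

[0,5] S   >
  [0,2] S/NP   >
    [0,1] "under" : (S/NP)/S
    [1,2] "park" : S
  [2,5] NP   <
    [2,3] "built" : N\S
    [3,5] NP\(N\S)   >
      [3,4] "with" : (NP\(N\S))/N
      [4,5] "in" : N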